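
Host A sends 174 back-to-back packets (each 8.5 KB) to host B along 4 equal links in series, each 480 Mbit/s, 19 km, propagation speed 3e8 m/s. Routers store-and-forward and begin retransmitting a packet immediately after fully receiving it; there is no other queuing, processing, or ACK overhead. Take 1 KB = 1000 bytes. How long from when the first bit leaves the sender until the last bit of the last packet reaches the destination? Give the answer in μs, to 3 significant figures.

Per-hop transmission t_tx = L/R = 68000/480000000 = 141.667 μs.
Per-hop propagation t_prop = 19000/300000000 = 63.3333 μs.
Pipeline fill: first packet needs 4·t_tx to clear all hops; remaining 173 packets each add one t_tx.
Total = (4+174-1)·t_tx + 4·t_prop = 177·141.667 + 4·63.3333 = 25300 μs.

25300 μs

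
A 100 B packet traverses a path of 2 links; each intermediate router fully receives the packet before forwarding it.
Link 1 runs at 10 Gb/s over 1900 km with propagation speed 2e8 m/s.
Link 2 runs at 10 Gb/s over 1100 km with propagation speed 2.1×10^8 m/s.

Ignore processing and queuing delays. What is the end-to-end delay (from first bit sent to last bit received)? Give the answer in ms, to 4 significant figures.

14.74 ms

L = 100 × 8 = 800 bits.
Transmission delay per hop = L/R = 800/10000000000 = 8e-05 ms; 2 hops → 0.00016 ms.
Propagation delays (d/s per hop): 9.5, 5.2381 ms; sum = 14.7381 ms.
End-to-end = 14.74 ms.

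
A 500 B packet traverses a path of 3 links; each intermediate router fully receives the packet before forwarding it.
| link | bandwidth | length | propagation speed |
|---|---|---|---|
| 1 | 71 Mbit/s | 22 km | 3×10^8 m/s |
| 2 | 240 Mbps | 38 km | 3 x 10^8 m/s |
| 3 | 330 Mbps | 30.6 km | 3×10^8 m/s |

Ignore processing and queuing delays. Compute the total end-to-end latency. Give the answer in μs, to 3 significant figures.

L = 500 × 8 = 4000 bits.
Transmission delays (L/R per hop): 56.338, 16.6667, 12.1212 μs; sum = 85.1259 μs.
Propagation delays (d/s per hop): 73.3333, 126.667, 102 μs; sum = 302 μs.
End-to-end = 387 μs.

387 μs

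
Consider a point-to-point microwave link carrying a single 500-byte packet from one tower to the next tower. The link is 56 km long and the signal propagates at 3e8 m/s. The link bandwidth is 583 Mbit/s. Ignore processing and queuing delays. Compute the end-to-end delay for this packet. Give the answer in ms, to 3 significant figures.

L = 500 × 8 = 4000 bits.
Transmission delay = L/R = 4000 / 583000000 = 0.00686106 ms.
Propagation delay = d/s = 56000 m / 300000000 m/s = 0.186667 ms.
Total = 0.194 ms.

0.194 ms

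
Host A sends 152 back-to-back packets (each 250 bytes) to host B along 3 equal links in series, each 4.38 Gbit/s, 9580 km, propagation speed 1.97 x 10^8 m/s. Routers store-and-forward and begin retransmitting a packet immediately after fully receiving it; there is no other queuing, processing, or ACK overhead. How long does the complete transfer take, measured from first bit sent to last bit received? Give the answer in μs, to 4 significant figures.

Per-hop transmission t_tx = L/R = 2000/4380000000 = 0.456621 μs.
Per-hop propagation t_prop = 9580000/197000000 = 48629.4 μs.
Pipeline fill: first packet needs 3·t_tx to clear all hops; remaining 151 packets each add one t_tx.
Total = (3+152-1)·t_tx + 3·t_prop = 154·0.456621 + 3·48629.4 = 146000 μs.

146000 μs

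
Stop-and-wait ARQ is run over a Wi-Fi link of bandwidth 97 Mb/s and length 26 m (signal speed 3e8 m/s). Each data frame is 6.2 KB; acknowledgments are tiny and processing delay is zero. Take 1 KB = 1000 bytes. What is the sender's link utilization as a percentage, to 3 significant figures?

t_tx = L/R = 49600/97000000 = 0.00051134 s.
t_prop = 26/300000000 = 8.66667e-08 s; RTT = 1.73333e-07 s.
Cycle = t_tx + RTT = 0.000511514 s.
Utilization = t_tx / cycle = 0.00051134/0.000511514 = 100 %.

100 %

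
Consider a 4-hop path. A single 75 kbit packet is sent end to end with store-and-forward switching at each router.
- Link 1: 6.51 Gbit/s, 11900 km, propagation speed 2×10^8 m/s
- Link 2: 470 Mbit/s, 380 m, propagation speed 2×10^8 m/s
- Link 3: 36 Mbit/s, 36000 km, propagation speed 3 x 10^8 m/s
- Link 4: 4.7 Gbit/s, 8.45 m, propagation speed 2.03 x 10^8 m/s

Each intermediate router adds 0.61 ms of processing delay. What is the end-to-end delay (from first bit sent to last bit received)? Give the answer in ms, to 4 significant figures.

183.6 ms

L = 75000 bits.
Transmission delays (L/R per hop): 0.0115207, 0.159574, 2.08333, 0.0159574 ms; sum = 2.27039 ms.
Propagation delays (d/s per hop): 59.5, 0.0019, 120, 4.16256e-05 ms; sum = 179.502 ms.
Processing at 3 router(s): 3 × 0.61 ms = 1.83 ms.
End-to-end = 183.6 ms.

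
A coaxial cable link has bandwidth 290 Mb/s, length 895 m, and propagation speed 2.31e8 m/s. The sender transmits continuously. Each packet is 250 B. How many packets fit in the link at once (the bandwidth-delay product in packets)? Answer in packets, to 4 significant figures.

Propagation delay = 895 / 231000000 = 3.87446e-06 s.
BDP = R × t_prop = 290000000 × 3.87446e-06 = 1123.59 bits.
In packets of 2000 bits: 0.5618 packets.

0.5618 packets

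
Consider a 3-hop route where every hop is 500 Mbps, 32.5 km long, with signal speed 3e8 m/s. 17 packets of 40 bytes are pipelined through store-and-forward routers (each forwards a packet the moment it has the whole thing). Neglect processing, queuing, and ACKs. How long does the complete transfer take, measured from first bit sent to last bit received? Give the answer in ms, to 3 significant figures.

0.337 ms

Per-hop transmission t_tx = L/R = 320/500000000 = 0.00064 ms.
Per-hop propagation t_prop = 32500/300000000 = 0.108333 ms.
Pipeline fill: first packet needs 3·t_tx to clear all hops; remaining 16 packets each add one t_tx.
Total = (3+17-1)·t_tx + 3·t_prop = 19·0.00064 + 3·0.108333 = 0.337 ms.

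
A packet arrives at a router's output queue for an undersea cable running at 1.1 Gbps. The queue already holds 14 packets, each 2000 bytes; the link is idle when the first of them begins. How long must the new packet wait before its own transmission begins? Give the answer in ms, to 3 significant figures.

0.204 ms

Each queued packet: L/R = 16000/1100000000 = 0.0145455 ms.
14 queued → 0.203636 ms.
Queuing delay = 0.204 ms.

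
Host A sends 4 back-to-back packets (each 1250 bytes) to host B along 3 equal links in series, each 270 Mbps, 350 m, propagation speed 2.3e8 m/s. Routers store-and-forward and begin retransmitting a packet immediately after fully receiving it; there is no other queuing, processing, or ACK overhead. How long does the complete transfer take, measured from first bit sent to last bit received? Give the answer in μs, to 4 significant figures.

226.8 μs

Per-hop transmission t_tx = L/R = 10000/270000000 = 37.037 μs.
Per-hop propagation t_prop = 350/2.3e+08 = 1.52174 μs.
Pipeline fill: first packet needs 3·t_tx to clear all hops; remaining 3 packets each add one t_tx.
Total = (3+4-1)·t_tx + 3·t_prop = 6·37.037 + 3·1.52174 = 226.8 μs.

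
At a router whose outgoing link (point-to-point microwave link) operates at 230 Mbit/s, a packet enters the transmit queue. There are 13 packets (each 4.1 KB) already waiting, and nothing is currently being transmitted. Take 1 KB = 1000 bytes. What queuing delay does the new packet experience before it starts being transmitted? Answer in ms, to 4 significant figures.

1.854 ms

Each queued packet: L/R = 32800/230000000 = 0.142609 ms.
13 queued → 1.85391 ms.
Queuing delay = 1.854 ms.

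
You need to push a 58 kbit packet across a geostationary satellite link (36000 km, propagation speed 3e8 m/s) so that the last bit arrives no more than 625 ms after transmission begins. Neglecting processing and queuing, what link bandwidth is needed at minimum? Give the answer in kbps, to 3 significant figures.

Propagation delay = 36000000 / 300000000 = 120 ms.
Transmission budget = 625 − 120 = 505 ms.
R ≥ L / t_tx = 58000 bits / 0.505 s = 115 kbps.

115 kbps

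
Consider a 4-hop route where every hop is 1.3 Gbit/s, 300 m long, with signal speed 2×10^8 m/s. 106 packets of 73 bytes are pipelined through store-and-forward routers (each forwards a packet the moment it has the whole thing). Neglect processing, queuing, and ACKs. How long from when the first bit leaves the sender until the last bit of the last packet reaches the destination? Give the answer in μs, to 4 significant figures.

Per-hop transmission t_tx = L/R = 584/1300000000 = 0.449231 μs.
Per-hop propagation t_prop = 300/200000000 = 1.5 μs.
Pipeline fill: first packet needs 4·t_tx to clear all hops; remaining 105 packets each add one t_tx.
Total = (4+106-1)·t_tx + 4·t_prop = 109·0.449231 + 4·1.5 = 54.97 μs.

54.97 μs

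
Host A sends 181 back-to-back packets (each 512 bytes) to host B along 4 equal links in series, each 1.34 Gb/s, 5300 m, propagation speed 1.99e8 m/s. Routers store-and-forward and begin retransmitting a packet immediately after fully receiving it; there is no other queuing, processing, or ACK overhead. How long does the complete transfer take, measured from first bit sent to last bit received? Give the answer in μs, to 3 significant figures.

669 μs

Per-hop transmission t_tx = L/R = 4096/1340000000 = 3.05672 μs.
Per-hop propagation t_prop = 5300/199000000 = 26.6332 μs.
Pipeline fill: first packet needs 4·t_tx to clear all hops; remaining 180 packets each add one t_tx.
Total = (4+181-1)·t_tx + 4·t_prop = 184·3.05672 + 4·26.6332 = 669 μs.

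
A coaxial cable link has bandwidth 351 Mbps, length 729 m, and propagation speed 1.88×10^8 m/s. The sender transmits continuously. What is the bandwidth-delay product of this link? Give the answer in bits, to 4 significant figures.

Propagation delay = 729 / 188000000 = 3.87766e-06 s.
BDP = R × t_prop = 351000000 × 3.87766e-06 = 1361.06 bits.

1361 bits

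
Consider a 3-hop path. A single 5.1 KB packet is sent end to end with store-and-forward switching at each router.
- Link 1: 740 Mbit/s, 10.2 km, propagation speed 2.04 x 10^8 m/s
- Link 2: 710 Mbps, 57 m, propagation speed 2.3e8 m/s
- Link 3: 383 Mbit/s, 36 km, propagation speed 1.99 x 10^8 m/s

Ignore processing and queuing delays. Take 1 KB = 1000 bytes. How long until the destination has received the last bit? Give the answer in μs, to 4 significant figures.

L = 40800 bits.
Transmission delays (L/R per hop): 55.1351, 57.4648, 106.527 μs; sum = 219.127 μs.
Propagation delays (d/s per hop): 50, 0.247826, 180.905 μs; sum = 231.152 μs.
End-to-end = 450.3 μs.

450.3 μs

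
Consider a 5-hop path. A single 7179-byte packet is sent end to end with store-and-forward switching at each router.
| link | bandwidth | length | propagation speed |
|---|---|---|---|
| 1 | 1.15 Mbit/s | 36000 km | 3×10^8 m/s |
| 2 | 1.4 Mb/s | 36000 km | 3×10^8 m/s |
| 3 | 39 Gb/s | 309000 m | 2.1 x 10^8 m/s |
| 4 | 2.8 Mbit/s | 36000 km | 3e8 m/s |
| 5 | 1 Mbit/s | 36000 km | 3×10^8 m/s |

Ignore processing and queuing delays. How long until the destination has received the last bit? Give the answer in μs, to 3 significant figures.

L = 7179 × 8 = 57432 bits.
Transmission delays (L/R per hop): 49940.9, 41022.9, 1.47262, 20511.4, 57432 μs; sum = 168909 μs.
Propagation delays (d/s per hop): 120000, 120000, 1471.43, 120000, 120000 μs; sum = 481471 μs.
End-to-end = 650000 μs.

650000 μs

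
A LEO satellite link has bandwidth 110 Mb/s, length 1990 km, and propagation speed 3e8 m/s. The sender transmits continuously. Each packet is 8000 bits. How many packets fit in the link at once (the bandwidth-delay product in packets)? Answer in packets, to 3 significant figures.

Propagation delay = 1990000 / 300000000 = 0.00663333 s.
BDP = R × t_prop = 110000000 × 0.00663333 = 729667 bits.
In packets of 8000 bits: 91.2 packets.

91.2 packets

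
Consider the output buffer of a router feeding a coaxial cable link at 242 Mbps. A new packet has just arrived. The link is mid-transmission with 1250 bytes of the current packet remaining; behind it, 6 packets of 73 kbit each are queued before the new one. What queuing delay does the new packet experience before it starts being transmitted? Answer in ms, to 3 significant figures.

1.85 ms

Each queued packet: L/R = 73000/242000000 = 0.301653 ms.
6 queued → 1.80992 ms.
Plus remaining 10000 bits of current packet: 0.0413223 ms.
Queuing delay = 1.85 ms.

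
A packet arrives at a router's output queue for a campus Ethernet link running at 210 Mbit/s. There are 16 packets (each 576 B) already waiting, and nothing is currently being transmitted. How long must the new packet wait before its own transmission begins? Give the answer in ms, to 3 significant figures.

0.351 ms

Each queued packet: L/R = 4608/210000000 = 0.0219429 ms.
16 queued → 0.351086 ms.
Queuing delay = 0.351 ms.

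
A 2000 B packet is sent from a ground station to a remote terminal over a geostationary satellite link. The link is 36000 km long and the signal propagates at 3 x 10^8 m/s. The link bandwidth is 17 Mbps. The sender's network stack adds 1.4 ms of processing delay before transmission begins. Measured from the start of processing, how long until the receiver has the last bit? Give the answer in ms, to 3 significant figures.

122 ms

L = 2000 × 8 = 16000 bits.
Transmission delay = L/R = 16000 / 17000000 = 0.941176 ms.
Propagation delay = d/s = 36000000 m / 300000000 m/s = 120 ms.
Plus processing delay 1.4 ms = 1.4 ms.
Total = 122 ms.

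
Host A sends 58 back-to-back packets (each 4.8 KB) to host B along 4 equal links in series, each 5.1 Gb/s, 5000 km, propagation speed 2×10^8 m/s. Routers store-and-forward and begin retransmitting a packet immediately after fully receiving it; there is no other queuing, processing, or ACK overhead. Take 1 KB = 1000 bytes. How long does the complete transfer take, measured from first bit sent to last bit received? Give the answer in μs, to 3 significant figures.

Per-hop transmission t_tx = L/R = 38400/5100000000 = 7.52941 μs.
Per-hop propagation t_prop = 5000000/200000000 = 25000 μs.
Pipeline fill: first packet needs 4·t_tx to clear all hops; remaining 57 packets each add one t_tx.
Total = (4+58-1)·t_tx + 4·t_prop = 61·7.52941 + 4·25000 = 100000 μs.

100000 μs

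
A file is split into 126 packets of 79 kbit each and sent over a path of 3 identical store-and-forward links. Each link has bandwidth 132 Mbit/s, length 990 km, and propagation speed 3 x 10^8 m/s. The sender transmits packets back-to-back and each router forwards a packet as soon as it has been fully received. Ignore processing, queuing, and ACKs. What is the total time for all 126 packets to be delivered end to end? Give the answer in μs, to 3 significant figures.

Per-hop transmission t_tx = L/R = 79000/132000000 = 598.485 μs.
Per-hop propagation t_prop = 990000/300000000 = 3300 μs.
Pipeline fill: first packet needs 3·t_tx to clear all hops; remaining 125 packets each add one t_tx.
Total = (3+126-1)·t_tx + 3·t_prop = 128·598.485 + 3·3300 = 86500 μs.

86500 μs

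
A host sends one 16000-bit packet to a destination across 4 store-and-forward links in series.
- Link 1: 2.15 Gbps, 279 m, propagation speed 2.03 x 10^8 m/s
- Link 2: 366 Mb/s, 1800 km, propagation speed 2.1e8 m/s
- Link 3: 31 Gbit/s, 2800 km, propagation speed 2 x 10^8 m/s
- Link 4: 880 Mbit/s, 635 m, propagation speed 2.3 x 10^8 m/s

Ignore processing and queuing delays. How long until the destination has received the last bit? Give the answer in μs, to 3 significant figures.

Transmission delays (L/R per hop): 7.44186, 43.7158, 0.516129, 18.1818 μs; sum = 69.8557 μs.
Propagation delays (d/s per hop): 1.37438, 8571.43, 14000, 2.76087 μs; sum = 22575.6 μs.
End-to-end = 22600 μs.

22600 μs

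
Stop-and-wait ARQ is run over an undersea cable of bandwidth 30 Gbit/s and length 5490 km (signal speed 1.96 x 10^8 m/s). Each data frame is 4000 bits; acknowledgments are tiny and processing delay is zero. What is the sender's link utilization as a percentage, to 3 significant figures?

0.000238 %

t_tx = L/R = 4000/30000000000 = 1.33333e-07 s.
t_prop = 5490000/196000000 = 0.0280102 s; RTT = 0.0560204 s.
Cycle = t_tx + RTT = 0.0560205 s.
Utilization = t_tx / cycle = 1.33333e-07/0.0560205 = 0.000238 %.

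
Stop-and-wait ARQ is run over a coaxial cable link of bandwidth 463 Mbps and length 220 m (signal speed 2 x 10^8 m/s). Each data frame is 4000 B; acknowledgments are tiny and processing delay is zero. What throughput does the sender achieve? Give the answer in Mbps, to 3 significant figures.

t_tx = L/R = 32000/463000000 = 6.91145e-05 s.
t_prop = 220/200000000 = 1.1e-06 s; RTT = 2.2e-06 s.
Cycle = t_tx + RTT = 7.13145e-05 s.
Throughput = L / cycle = 32000 / 7.13145e-05 = 449 Mbps.

449 Mbps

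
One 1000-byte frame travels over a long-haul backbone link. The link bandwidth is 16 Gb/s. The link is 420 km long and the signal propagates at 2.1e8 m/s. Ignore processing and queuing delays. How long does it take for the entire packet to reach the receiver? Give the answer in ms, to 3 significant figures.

L = 1000 × 8 = 8000 bits.
Transmission delay = L/R = 8000 / 16000000000 = 0.0005 ms.
Propagation delay = d/s = 420000 m / 210000000 m/s = 2 ms.
Total = 2.00 ms.

2.00 ms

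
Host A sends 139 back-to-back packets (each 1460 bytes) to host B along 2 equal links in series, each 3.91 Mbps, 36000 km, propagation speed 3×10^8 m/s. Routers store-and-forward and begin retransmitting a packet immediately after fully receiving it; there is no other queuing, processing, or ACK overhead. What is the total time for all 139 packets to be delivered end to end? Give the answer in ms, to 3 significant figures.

658 ms

Per-hop transmission t_tx = L/R = 11680/3910000 = 2.98721 ms.
Per-hop propagation t_prop = 36000000/300000000 = 120 ms.
Pipeline fill: first packet needs 2·t_tx to clear all hops; remaining 138 packets each add one t_tx.
Total = (2+139-1)·t_tx + 2·t_prop = 140·2.98721 + 2·120 = 658 ms.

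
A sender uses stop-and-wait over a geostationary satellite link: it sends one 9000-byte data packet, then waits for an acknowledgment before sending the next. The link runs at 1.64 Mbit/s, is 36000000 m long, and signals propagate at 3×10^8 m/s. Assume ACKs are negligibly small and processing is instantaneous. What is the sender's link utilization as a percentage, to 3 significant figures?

t_tx = L/R = 72000/1640000 = 0.0439024 s.
t_prop = 36000000/300000000 = 0.12 s; RTT = 0.24 s.
Cycle = t_tx + RTT = 0.283902 s.
Utilization = t_tx / cycle = 0.0439024/0.283902 = 15.5 %.

15.5 %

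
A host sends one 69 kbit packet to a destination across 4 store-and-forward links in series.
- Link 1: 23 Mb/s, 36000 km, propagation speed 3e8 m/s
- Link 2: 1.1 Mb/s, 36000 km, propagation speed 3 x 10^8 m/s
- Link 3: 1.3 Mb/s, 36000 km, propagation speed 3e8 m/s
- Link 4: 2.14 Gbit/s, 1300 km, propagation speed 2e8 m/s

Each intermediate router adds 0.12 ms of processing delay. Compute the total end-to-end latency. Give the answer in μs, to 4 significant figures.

485700 μs

L = 69000 bits.
Transmission delays (L/R per hop): 3000, 62727.3, 53076.9, 32.243 μs; sum = 118836 μs.
Propagation delays (d/s per hop): 120000, 120000, 120000, 6500 μs; sum = 366500 μs.
Processing at 3 router(s): 3 × 0.12 ms = 360 μs.
End-to-end = 485700 μs.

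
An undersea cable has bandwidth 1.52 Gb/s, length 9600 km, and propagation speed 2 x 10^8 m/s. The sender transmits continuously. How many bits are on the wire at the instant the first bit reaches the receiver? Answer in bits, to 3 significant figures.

73000000 bits

Propagation delay = 9600000 / 200000000 = 0.048 s.
BDP = R × t_prop = 1520000000 × 0.048 = 72960000 bits.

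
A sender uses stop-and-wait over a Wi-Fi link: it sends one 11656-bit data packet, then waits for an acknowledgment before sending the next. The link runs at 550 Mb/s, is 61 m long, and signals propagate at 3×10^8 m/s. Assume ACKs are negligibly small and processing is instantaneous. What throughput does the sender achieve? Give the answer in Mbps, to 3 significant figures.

540 Mbps

t_tx = L/R = 11656/550000000 = 2.11927e-05 s.
t_prop = 61/300000000 = 2.03333e-07 s; RTT = 4.06667e-07 s.
Cycle = t_tx + RTT = 2.15994e-05 s.
Throughput = L / cycle = 11656 / 2.15994e-05 = 540 Mbps.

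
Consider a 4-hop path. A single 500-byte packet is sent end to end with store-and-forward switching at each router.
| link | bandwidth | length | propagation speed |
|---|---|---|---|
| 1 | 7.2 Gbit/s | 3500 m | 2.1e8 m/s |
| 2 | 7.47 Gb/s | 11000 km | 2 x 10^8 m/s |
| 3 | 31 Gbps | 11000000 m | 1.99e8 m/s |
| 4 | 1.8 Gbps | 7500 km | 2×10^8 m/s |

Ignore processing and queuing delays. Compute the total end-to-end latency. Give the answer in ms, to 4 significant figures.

147.8 ms

L = 500 × 8 = 4000 bits.
Transmission delays (L/R per hop): 0.000555556, 0.000535475, 0.000129032, 0.00222222 ms; sum = 0.00344229 ms.
Propagation delays (d/s per hop): 0.0166667, 55, 55.2764, 37.5 ms; sum = 147.793 ms.
End-to-end = 147.8 ms.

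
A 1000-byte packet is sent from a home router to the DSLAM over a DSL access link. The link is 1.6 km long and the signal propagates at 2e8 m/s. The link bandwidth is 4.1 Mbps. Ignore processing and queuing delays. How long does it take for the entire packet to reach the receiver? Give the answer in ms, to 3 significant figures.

L = 1000 × 8 = 8000 bits.
Transmission delay = L/R = 8000 / 4.1e+06 = 1.95122 ms.
Propagation delay = d/s = 1600 m / 200000000 m/s = 0.008 ms.
Total = 1.96 ms.

1.96 ms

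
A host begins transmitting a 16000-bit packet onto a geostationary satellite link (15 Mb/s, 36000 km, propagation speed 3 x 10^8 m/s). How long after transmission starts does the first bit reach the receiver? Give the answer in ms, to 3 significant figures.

First bit experiences only propagation delay: d/s = 36000000/300000000 = 120 ms.

120 ms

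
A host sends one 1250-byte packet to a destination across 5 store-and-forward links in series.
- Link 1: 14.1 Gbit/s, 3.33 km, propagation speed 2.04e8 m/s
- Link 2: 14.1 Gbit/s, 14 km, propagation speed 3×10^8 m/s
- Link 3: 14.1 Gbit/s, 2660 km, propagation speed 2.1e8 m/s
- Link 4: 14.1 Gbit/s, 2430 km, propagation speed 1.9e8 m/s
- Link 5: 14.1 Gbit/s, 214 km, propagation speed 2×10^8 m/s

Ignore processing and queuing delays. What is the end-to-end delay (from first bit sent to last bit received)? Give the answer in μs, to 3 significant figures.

26600 μs

L = 1250 × 8 = 10000 bits.
Transmission delay per hop = L/R = 10000/14100000000 = 0.70922 μs; 5 hops → 3.5461 μs.
Propagation delays (d/s per hop): 16.3235, 46.6667, 12666.7, 12789.5, 1070 μs; sum = 26589.1 μs.
End-to-end = 26600 μs.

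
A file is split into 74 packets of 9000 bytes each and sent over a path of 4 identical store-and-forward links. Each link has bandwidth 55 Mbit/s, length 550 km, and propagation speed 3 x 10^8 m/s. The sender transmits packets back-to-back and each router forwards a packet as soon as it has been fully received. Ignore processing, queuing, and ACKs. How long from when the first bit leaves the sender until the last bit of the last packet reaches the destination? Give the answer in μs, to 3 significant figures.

Per-hop transmission t_tx = L/R = 72000/55000000 = 1309.09 μs.
Per-hop propagation t_prop = 550000/300000000 = 1833.33 μs.
Pipeline fill: first packet needs 4·t_tx to clear all hops; remaining 73 packets each add one t_tx.
Total = (4+74-1)·t_tx + 4·t_prop = 77·1309.09 + 4·1833.33 = 108000 μs.

108000 μs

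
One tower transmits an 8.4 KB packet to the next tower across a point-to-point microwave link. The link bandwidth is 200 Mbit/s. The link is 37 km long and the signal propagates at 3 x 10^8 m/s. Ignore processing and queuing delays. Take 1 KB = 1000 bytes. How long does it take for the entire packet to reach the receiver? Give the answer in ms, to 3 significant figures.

0.459 ms

L = 67200 bits.
Transmission delay = L/R = 67200 / 200000000 = 0.336 ms.
Propagation delay = d/s = 37000 m / 300000000 m/s = 0.123333 ms.
Total = 0.459 ms.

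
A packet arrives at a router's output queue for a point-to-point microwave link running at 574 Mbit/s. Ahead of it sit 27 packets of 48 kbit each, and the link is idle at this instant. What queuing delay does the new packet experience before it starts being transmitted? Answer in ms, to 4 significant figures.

Each queued packet: L/R = 48000/574000000 = 0.0836237 ms.
27 queued → 2.25784 ms.
Queuing delay = 2.258 ms.

2.258 ms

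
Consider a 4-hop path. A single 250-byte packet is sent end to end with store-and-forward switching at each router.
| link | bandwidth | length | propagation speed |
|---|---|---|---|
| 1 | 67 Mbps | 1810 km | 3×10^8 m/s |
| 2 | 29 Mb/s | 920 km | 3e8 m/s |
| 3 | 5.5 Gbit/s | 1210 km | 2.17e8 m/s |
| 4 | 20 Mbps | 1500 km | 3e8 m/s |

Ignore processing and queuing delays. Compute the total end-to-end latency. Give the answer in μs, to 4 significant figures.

19880 μs

L = 250 × 8 = 2000 bits.
Transmission delays (L/R per hop): 29.8507, 68.9655, 0.363636, 100 μs; sum = 199.18 μs.
Propagation delays (d/s per hop): 6033.33, 3066.67, 5576.04, 5000 μs; sum = 19676 μs.
End-to-end = 19880 μs.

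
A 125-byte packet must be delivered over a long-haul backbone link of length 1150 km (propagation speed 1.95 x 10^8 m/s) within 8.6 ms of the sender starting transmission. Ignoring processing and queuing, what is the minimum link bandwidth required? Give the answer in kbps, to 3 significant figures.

370 kbps

L = 1000 bits.
Propagation delay = 1150000 / 195000000 = 5.89744 ms.
Transmission budget = 8.6 − 5.89744 = 2.70256 ms.
R ≥ L / t_tx = 1000 bits / 0.00270256 s = 370 kbps.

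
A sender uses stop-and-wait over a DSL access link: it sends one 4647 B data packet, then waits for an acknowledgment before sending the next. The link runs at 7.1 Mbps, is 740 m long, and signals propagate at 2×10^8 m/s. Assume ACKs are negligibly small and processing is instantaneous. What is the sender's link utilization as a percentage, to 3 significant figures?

99.9 %

t_tx = L/R = 37176/7100000 = 0.00523606 s.
t_prop = 740/200000000 = 3.7e-06 s; RTT = 7.4e-06 s.
Cycle = t_tx + RTT = 0.00524346 s.
Utilization = t_tx / cycle = 0.00523606/0.00524346 = 99.9 %.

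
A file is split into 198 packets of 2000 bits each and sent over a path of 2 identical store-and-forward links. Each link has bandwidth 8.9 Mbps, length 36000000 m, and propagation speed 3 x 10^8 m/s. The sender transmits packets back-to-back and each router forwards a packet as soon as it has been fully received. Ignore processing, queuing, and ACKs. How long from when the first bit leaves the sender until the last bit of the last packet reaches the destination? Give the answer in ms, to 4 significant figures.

Per-hop transmission t_tx = L/R = 2000/8900000 = 0.224719 ms.
Per-hop propagation t_prop = 36000000/300000000 = 120 ms.
Pipeline fill: first packet needs 2·t_tx to clear all hops; remaining 197 packets each add one t_tx.
Total = (2+198-1)·t_tx + 2·t_prop = 199·0.224719 + 2·120 = 284.7 ms.

284.7 ms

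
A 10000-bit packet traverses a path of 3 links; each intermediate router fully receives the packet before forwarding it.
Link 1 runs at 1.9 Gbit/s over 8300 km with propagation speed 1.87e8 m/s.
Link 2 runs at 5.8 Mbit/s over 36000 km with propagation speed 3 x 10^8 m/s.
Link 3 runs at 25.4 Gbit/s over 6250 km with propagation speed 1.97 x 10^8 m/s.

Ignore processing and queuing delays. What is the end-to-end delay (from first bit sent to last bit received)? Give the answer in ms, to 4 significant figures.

197.8 ms

Transmission delays (L/R per hop): 0.00526316, 1.72414, 0.000393701 ms; sum = 1.72979 ms.
Propagation delays (d/s per hop): 44.385, 120, 31.7259 ms; sum = 196.111 ms.
End-to-end = 197.8 ms.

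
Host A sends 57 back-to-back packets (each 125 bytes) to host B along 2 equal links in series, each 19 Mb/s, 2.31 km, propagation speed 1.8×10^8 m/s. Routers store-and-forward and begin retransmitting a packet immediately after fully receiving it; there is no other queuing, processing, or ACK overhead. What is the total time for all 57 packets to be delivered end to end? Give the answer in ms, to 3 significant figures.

3.08 ms

Per-hop transmission t_tx = L/R = 1000/19000000 = 0.0526316 ms.
Per-hop propagation t_prop = 2310/180000000 = 0.0128333 ms.
Pipeline fill: first packet needs 2·t_tx to clear all hops; remaining 56 packets each add one t_tx.
Total = (2+57-1)·t_tx + 2·t_prop = 58·0.0526316 + 2·0.0128333 = 3.08 ms.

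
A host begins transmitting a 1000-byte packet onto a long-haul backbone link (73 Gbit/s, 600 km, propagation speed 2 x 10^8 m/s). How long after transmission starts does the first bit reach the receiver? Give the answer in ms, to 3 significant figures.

3.00 ms

First bit experiences only propagation delay: d/s = 600000/200000000 = 3.00 ms.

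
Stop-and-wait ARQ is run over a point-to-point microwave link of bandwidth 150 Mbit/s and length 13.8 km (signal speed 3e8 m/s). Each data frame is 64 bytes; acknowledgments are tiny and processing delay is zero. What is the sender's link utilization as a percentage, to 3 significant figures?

3.58 %

t_tx = L/R = 512/150000000 = 3.41333e-06 s.
t_prop = 13800/300000000 = 4.6e-05 s; RTT = 9.2e-05 s.
Cycle = t_tx + RTT = 9.54133e-05 s.
Utilization = t_tx / cycle = 3.41333e-06/9.54133e-05 = 3.58 %.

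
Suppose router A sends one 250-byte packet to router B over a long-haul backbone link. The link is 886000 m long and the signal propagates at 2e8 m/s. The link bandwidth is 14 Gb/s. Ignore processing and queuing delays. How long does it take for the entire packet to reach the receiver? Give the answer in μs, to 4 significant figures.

4430 μs

L = 250 × 8 = 2000 bits.
Transmission delay = L/R = 2000 / 14000000000 = 0.142857 μs.
Propagation delay = d/s = 886000 m / 200000000 m/s = 4430 μs.
Total = 4430 μs.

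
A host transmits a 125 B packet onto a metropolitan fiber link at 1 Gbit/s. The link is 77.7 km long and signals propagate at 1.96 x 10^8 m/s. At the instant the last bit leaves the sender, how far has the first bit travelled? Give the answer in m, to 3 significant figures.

196 m

t_tx = L/R = 1000/1000000000 = 1e-06 s.
Distance = s × t_tx = 196000000 × 1e-06 = 196 m.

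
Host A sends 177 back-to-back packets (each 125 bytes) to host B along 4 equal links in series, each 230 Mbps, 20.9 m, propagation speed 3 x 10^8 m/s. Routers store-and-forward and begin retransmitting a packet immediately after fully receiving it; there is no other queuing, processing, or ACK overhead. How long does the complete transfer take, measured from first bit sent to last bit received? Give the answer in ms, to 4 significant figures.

Per-hop transmission t_tx = L/R = 1000/230000000 = 0.00434783 ms.
Per-hop propagation t_prop = 20.9/300000000 = 6.96667e-05 ms.
Pipeline fill: first packet needs 4·t_tx to clear all hops; remaining 176 packets each add one t_tx.
Total = (4+177-1)·t_tx + 4·t_prop = 180·0.00434783 + 4·6.96667e-05 = 0.7829 ms.

0.7829 ms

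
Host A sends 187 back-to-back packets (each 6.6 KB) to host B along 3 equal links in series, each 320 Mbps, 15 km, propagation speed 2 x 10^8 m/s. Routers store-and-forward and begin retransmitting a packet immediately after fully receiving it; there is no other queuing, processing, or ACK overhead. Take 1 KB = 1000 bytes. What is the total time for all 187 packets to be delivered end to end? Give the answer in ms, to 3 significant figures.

Per-hop transmission t_tx = L/R = 52800/320000000 = 0.165 ms.
Per-hop propagation t_prop = 15000/200000000 = 0.075 ms.
Pipeline fill: first packet needs 3·t_tx to clear all hops; remaining 186 packets each add one t_tx.
Total = (3+187-1)·t_tx + 3·t_prop = 189·0.165 + 3·0.075 = 31.4 ms.

31.4 ms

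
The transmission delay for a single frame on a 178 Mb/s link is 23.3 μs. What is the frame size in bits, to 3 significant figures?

L = R × t_tx = 178000000 b/s × 2.33e-05 s = 4147.4 bits.

4150 bits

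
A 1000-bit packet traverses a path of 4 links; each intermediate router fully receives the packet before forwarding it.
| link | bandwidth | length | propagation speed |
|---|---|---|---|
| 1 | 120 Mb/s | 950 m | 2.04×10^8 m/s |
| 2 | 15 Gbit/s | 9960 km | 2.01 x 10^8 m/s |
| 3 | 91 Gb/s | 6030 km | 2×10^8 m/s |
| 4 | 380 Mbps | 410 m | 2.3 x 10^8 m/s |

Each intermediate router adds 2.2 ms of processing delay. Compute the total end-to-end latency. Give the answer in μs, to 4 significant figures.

86320 μs

Transmission delays (L/R per hop): 8.33333, 0.0666667, 0.010989, 2.63158 μs; sum = 11.0426 μs.
Propagation delays (d/s per hop): 4.65686, 49552.2, 30150, 1.78261 μs; sum = 79708.7 μs.
Processing at 3 router(s): 3 × 2.2 ms = 6600 μs.
End-to-end = 86320 μs.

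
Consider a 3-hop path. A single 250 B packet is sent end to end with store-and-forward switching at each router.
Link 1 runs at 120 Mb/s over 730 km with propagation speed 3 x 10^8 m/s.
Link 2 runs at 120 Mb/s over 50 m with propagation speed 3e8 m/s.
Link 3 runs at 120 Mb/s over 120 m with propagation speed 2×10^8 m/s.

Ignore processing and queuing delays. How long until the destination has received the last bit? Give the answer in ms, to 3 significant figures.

2.48 ms

L = 250 × 8 = 2000 bits.
Transmission delay per hop = L/R = 2000/120000000 = 0.0166667 ms; 3 hops → 0.05 ms.
Propagation delays (d/s per hop): 2.43333, 0.000166667, 0.0006 ms; sum = 2.4341 ms.
End-to-end = 2.48 ms.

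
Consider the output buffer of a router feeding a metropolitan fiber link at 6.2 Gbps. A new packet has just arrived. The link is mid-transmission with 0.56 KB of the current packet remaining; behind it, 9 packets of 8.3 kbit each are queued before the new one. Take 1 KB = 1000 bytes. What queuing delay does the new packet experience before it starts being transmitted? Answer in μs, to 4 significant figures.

Each queued packet: L/R = 8300/6200000000 = 1.33871 μs.
9 queued → 12.0484 μs.
Plus remaining 4480 bits of current packet: 0.722581 μs.
Queuing delay = 12.77 μs.

12.77 μs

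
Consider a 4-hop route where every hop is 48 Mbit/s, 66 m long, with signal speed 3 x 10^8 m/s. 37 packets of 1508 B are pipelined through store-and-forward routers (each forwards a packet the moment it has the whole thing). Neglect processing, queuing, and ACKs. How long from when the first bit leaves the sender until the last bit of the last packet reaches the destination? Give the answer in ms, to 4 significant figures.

Per-hop transmission t_tx = L/R = 12064/48000000 = 0.251333 ms.
Per-hop propagation t_prop = 66/300000000 = 0.00022 ms.
Pipeline fill: first packet needs 4·t_tx to clear all hops; remaining 36 packets each add one t_tx.
Total = (4+37-1)·t_tx + 4·t_prop = 40·0.251333 + 4·0.00022 = 10.05 ms.

10.05 ms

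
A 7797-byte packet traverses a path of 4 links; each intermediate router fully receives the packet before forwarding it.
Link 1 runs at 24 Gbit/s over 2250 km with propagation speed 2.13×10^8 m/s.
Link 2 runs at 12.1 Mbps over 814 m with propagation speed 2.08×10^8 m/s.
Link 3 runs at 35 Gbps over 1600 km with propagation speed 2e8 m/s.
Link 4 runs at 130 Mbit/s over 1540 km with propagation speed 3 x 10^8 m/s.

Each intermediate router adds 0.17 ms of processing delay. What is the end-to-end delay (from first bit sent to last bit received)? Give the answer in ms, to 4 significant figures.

L = 7797 × 8 = 62376 bits.
Transmission delays (L/R per hop): 0.002599, 5.15504, 0.00178217, 0.479815 ms; sum = 5.63924 ms.
Propagation delays (d/s per hop): 10.5634, 0.00391346, 8, 5.13333 ms; sum = 23.7006 ms.
Processing at 3 router(s): 3 × 0.17 ms = 0.51 ms.
End-to-end = 29.85 ms.

29.85 ms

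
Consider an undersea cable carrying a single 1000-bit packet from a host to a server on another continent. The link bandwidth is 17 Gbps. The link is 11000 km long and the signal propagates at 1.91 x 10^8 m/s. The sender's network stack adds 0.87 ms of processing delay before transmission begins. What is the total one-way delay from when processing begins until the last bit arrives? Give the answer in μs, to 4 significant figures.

Transmission delay = L/R = 1000 / 17000000000 = 0.0588235 μs.
Propagation delay = d/s = 11000000 m / 191000000 m/s = 57591.6 μs.
Plus processing delay 0.87 ms = 870 μs.
Total = 58460 μs.

58460 μs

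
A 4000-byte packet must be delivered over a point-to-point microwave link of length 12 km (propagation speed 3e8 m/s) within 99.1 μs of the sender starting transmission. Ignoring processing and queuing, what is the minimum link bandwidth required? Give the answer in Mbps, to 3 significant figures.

L = 32000 bits.
Propagation delay = 12000 / 300000000 = 40 μs.
Transmission budget = 99.1 − 40 = 59.1 μs.
R ≥ L / t_tx = 32000 bits / 5.91e-05 s = 541 Mbps.

541 Mbps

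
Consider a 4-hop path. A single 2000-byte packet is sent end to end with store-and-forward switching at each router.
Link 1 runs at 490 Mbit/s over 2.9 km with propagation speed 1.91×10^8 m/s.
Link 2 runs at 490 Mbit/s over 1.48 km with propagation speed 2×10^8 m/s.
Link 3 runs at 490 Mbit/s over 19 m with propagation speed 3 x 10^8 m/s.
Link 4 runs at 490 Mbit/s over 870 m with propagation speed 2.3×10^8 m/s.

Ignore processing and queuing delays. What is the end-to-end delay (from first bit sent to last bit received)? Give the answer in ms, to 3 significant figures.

L = 2000 × 8 = 16000 bits.
Transmission delay per hop = L/R = 16000/490000000 = 0.0326531 ms; 4 hops → 0.130612 ms.
Propagation delays (d/s per hop): 0.0151832, 0.0074, 6.33333e-05, 0.00378261 ms; sum = 0.0264292 ms.
End-to-end = 0.157 ms.

0.157 ms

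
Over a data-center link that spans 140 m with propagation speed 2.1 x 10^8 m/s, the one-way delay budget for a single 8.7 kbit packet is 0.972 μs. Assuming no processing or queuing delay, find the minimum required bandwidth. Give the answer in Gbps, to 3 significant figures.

28.5 Gbps

Propagation delay = 140 / 210000000 = 0.666667 μs.
Transmission budget = 0.972 − 0.666667 = 0.305333 μs.
R ≥ L / t_tx = 8700 bits / 3.05333e-07 s = 28.5 Gbps.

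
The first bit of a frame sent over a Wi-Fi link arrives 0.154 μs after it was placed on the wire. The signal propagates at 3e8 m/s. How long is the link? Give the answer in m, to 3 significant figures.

46.2 m

d = s × t_prop = 300000000 × 1.54e-07 = 46.2 m.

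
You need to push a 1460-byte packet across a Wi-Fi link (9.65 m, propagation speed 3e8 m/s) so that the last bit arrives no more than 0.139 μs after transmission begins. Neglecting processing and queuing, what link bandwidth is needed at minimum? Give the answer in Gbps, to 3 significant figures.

109 Gbps

L = 11680 bits.
Propagation delay = 9.65 / 300000000 = 0.0321667 μs.
Transmission budget = 0.139 − 0.0321667 = 0.106833 μs.
R ≥ L / t_tx = 11680 bits / 1.06833e-07 s = 109 Gbps.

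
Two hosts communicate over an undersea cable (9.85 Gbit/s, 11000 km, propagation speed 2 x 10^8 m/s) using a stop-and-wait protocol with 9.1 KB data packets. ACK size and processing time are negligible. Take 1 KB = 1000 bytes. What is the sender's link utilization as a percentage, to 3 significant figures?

t_tx = L/R = 72800/9850000000 = 7.39086e-06 s.
t_prop = 11000000/200000000 = 0.055 s; RTT = 0.11 s.
Cycle = t_tx + RTT = 0.110007 s.
Utilization = t_tx / cycle = 7.39086e-06/0.110007 = 0.00672 %.

0.00672 %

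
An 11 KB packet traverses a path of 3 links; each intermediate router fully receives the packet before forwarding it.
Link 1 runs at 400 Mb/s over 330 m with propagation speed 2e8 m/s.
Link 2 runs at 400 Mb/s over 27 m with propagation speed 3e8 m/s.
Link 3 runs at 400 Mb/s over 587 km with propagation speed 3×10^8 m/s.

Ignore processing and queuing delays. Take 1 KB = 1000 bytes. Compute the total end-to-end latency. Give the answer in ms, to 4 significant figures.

2.618 ms

L = 88000 bits.
Transmission delay per hop = L/R = 88000/400000000 = 0.22 ms; 3 hops → 0.66 ms.
Propagation delays (d/s per hop): 0.00165, 9e-05, 1.95667 ms; sum = 1.95841 ms.
End-to-end = 2.618 ms.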